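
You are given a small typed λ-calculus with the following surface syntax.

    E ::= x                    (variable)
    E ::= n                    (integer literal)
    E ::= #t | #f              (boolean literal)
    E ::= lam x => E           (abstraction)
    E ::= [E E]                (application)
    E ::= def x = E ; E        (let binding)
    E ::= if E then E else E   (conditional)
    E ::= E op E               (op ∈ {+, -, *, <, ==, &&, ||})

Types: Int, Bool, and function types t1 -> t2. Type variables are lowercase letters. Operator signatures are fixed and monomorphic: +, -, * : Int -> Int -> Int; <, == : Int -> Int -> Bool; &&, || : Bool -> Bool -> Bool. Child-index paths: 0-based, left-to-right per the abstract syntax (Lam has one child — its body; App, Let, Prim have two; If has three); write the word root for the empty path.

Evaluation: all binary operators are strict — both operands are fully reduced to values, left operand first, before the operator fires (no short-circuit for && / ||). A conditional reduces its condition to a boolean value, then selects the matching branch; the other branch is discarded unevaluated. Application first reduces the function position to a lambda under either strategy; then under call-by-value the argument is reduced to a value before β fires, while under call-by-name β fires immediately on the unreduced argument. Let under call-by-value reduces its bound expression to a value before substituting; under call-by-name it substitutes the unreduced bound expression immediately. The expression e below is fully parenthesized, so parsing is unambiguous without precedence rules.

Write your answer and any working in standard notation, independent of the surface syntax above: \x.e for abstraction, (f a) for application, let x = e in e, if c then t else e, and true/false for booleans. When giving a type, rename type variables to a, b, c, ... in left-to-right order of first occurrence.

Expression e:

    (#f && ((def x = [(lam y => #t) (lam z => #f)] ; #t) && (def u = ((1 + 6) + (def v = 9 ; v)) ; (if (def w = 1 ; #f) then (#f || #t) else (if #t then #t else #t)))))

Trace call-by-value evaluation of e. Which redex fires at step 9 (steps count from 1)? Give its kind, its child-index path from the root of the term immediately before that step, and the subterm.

Answer: if at 1.1 : (if true then true else true)

Working:
step 0: (false && ((let x = ((\y.true) (\z.false)) in true) && (let u = ((1 + 6) + (let v = 9 in v)) in (if (let w = 1 in false) then (false || true) else (if true then true else true)))))
step 1: [beta@1.0.0] (false && ((let x = true in true) && (let u = ((1 + 6) + (let v = 9 in v)) in (if (let w = 1 in false) then (false || true) else (if true then true else true)))))
step 2: [let@1.0] (false && (true && (let u = ((1 + 6) + (let v = 9 in v)) in (if (let w = 1 in false) then (false || true) else (if true then true else true)))))
step 3: [delta@1.1.0.0] (false && (true && (let u = (7 + (let v = 9 in v)) in (if (let w = 1 in false) then (false || true) else (if true then true else true)))))
step 4: [let@1.1.0.1] (false && (true && (let u = (7 + 9) in (if (let w = 1 in false) then (false || true) else (if true then true else true)))))
step 5: [delta@1.1.0] (false && (true && (let u = 16 in (if (let w = 1 in false) then (false || true) else (if true then true else true)))))
step 6: [let@1.1] (false && (true && (if (let w = 1 in false) then (false || true) else (if true then true else true))))
step 7: [let@1.1.0] (false && (true && (if false then (false || true) else (if true then true else true))))
step 8: [if@1.1] (false && (true && (if true then true else true)))
step 9: [if@1.1] (false && (true && true))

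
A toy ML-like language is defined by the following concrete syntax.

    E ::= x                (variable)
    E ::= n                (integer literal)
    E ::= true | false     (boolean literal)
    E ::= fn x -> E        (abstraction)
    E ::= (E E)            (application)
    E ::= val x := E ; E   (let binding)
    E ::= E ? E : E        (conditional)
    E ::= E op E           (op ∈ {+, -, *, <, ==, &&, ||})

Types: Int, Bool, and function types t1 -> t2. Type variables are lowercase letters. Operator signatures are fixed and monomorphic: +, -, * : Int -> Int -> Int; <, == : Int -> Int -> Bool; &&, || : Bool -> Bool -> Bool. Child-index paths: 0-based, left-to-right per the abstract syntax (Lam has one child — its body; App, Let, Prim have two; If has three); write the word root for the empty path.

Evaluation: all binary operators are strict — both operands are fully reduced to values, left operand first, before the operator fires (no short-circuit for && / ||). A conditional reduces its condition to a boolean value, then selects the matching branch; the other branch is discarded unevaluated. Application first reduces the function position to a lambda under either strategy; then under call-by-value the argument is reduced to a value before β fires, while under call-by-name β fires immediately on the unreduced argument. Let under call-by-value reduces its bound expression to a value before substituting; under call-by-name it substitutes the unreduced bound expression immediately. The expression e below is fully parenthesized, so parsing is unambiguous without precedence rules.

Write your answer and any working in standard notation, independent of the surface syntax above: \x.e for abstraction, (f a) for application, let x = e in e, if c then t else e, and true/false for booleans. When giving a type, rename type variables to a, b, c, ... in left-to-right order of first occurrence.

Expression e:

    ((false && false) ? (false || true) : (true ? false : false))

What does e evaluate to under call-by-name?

Answer: false

Working:
step 0: (if (false && false) then (false || true) else (if true then false else false))
step 1: [delta@0] (if false then (false || true) else (if true then false else false))
step 2: [if@root] (if true then false else false)
step 3: [if@root] false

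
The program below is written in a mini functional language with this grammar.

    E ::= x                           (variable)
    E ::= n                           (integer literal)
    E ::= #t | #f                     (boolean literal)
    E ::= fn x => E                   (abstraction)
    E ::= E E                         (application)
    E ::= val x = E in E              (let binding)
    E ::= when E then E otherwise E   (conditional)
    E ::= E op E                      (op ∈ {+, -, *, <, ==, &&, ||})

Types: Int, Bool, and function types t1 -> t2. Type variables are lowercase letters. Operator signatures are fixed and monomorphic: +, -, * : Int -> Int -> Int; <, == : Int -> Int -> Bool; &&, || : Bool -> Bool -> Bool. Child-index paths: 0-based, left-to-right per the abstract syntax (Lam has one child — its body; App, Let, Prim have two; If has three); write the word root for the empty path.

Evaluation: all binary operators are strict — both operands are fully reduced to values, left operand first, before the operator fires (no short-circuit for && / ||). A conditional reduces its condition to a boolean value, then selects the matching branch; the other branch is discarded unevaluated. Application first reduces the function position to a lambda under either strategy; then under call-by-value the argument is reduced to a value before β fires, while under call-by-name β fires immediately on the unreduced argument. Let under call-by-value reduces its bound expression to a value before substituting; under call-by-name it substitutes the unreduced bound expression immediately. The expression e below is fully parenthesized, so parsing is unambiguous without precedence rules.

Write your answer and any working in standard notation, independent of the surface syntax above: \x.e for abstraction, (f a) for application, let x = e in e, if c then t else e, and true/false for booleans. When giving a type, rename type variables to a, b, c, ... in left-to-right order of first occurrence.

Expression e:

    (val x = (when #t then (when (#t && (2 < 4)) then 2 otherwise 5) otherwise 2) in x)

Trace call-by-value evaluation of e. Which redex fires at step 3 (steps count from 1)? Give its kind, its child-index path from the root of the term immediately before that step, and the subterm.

Answer: delta at 0.0 : (true && true)

Trace:
step 0: (let x = (if true then (if (true && (2 < 4)) then 2 else 5) else 2) in x)
step 1: [if@0] (let x = (if (true && (2 < 4)) then 2 else 5) in x)
step 2: [delta@0.0.1] (let x = (if (true && true) then 2 else 5) in x)
step 3: [delta@0.0] (let x = (if true then 2 else 5) in x)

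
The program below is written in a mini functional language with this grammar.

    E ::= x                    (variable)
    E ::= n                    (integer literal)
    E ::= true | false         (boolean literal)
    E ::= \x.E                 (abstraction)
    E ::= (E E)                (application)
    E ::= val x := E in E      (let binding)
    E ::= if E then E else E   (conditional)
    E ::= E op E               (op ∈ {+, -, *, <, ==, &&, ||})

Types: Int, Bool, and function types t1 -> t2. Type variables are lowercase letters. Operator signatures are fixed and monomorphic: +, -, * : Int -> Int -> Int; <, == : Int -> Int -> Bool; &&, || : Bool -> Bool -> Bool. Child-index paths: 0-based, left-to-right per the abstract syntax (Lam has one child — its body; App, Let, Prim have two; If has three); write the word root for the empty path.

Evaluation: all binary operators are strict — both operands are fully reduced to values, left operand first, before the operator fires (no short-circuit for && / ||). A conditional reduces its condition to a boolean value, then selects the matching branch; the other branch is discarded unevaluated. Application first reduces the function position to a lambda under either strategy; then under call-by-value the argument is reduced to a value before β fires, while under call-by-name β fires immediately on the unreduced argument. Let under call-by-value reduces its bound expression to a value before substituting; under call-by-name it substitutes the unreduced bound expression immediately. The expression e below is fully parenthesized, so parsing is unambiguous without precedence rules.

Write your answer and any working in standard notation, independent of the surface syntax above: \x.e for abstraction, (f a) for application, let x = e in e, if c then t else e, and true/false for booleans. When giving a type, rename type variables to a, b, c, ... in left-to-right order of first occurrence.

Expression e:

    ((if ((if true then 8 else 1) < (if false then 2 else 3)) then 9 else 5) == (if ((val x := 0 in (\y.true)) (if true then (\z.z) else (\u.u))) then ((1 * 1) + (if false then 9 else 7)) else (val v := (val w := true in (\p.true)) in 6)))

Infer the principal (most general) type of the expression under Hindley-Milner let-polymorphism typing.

Answer: Bool

Derivation:
  unify Bool ~ Bool
  unify Int ~ Int
  unify Int ~ Int
  unify Bool ~ Bool
  unify Int ~ Int
  unify Int ~ Int
  unify Bool ~ Bool
  unify Int ~ Int
  unify Int ~ Int
let x : Int
\y._ : a -> Bool
  unify Bool ~ Bool
z : b
\z._ : b -> b
u : c
\u._ : c -> c
  unify b -> b ~ c -> c
  unify b ~ c
  unify c ~ c
  unify a -> Bool ~ (c -> c) -> d
  unify a ~ c -> c
  unify Bool ~ d
_ _ : Bool
  unify Bool ~ Bool
  unify Int ~ Int
  unify Int ~ Int
  unify Int ~ Int
  unify Bool ~ Bool
  unify Int ~ Int
  unify Int ~ Int
let w : Bool
\p._ : e -> Bool
let v : forall. e -> Bool
  unify Int ~ Int
  unify Int ~ Int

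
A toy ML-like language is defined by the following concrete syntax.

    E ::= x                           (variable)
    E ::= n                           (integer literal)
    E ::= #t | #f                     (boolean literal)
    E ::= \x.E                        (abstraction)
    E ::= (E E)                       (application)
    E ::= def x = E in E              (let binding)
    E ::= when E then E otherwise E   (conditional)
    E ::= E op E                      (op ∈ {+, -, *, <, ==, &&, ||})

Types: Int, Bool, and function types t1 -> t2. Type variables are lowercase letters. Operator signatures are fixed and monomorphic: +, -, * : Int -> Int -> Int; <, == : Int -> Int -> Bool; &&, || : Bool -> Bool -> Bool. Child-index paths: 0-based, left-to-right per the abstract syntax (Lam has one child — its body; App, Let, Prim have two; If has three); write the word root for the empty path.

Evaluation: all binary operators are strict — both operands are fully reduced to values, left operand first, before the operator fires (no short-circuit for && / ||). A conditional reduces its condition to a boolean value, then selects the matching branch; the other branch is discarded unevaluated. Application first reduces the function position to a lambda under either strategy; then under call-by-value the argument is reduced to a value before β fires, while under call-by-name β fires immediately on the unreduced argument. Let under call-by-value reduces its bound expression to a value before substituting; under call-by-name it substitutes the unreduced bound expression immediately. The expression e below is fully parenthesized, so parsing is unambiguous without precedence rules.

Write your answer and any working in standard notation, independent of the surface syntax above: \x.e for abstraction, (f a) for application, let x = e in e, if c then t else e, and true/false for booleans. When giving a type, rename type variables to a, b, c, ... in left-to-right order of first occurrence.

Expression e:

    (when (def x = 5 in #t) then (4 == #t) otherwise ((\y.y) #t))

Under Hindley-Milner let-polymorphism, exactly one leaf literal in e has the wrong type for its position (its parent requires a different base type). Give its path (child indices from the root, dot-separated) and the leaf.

Trace:
let x : Int
  unify Bool ~ Bool
  unify Int ~ Int
  unify Bool ~ Int
  FAIL: mismatch Bool ~ Int

Answer: 1.1 : true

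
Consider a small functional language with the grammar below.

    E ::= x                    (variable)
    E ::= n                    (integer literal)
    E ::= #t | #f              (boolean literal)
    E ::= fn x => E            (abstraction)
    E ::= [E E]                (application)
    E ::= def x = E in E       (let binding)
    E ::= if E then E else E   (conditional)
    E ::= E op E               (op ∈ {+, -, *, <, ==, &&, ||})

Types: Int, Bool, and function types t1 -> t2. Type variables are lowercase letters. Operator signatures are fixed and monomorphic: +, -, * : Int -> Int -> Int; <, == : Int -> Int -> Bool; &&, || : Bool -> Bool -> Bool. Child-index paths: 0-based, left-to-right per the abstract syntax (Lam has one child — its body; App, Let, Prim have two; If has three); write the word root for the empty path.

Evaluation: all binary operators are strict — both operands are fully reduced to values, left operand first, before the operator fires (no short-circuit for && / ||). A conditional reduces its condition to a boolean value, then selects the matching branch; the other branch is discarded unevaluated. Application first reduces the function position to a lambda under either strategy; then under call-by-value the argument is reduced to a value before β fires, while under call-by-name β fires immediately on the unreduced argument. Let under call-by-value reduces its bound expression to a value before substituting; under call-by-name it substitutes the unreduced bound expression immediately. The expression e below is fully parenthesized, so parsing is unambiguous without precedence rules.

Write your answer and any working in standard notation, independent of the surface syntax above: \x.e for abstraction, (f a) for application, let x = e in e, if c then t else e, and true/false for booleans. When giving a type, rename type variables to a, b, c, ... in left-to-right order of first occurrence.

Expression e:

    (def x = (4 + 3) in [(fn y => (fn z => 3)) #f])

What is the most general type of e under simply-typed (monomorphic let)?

Answer: a -> Int

Working:
  unify Int ~ Int
  unify Int ~ Int
let x : Int
\z._ : b -> Int
\y._ : a -> b -> Int
  unify a -> b -> Int ~ Bool -> c
  unify a ~ Bool
  unify b -> Int ~ c
_ _ : b -> Int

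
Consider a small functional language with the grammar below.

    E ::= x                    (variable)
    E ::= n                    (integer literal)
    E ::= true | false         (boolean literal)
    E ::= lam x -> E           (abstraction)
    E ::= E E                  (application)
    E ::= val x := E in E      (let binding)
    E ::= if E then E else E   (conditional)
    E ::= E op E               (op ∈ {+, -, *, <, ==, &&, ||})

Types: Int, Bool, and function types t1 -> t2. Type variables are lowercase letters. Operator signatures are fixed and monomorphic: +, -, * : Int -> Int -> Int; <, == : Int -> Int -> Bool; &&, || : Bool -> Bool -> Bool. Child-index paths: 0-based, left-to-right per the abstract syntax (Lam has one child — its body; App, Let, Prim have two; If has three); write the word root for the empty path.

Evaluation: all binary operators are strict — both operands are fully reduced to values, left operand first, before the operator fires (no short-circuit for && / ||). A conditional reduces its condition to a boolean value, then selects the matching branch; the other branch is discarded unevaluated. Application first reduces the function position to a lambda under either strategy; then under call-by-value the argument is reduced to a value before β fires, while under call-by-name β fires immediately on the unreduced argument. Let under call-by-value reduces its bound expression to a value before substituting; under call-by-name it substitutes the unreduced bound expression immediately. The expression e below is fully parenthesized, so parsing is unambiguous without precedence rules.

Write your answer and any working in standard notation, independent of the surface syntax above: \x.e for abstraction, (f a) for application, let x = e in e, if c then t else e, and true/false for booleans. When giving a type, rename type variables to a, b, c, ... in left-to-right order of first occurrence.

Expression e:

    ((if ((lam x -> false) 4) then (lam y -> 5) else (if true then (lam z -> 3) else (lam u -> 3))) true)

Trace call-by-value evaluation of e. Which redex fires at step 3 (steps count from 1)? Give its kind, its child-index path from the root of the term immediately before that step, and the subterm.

Answer: if at 0 : (if true then (\z.3) else (\u.3))

Derivation:
step 0: ((if ((\x.false) 4) then (\y.5) else (if true then (\z.3) else (\u.3))) true)
step 1: [beta@0.0] ((if false then (\y.5) else (if true then (\z.3) else (\u.3))) true)
step 2: [if@0] ((if true then (\z.3) else (\u.3)) true)
step 3: [if@0] ((\z.3) true)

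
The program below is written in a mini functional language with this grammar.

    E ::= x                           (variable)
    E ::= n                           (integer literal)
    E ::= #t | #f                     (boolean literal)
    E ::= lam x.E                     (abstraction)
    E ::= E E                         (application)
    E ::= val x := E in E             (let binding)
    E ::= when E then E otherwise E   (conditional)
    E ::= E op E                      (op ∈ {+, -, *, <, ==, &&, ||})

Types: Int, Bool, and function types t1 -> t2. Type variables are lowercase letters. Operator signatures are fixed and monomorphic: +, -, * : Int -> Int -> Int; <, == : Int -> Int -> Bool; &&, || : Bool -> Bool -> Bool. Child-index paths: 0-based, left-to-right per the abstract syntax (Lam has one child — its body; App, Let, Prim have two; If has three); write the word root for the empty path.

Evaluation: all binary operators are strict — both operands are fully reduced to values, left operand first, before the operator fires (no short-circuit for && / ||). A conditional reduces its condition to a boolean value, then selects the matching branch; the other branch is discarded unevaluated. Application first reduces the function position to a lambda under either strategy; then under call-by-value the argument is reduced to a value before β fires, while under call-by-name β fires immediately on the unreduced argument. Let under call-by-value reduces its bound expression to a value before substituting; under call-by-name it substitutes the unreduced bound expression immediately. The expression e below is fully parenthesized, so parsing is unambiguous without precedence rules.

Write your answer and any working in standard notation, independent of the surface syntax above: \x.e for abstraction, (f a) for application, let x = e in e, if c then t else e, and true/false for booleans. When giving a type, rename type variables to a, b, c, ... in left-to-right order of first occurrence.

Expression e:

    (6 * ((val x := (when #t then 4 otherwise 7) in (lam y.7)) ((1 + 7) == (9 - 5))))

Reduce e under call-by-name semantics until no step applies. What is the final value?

Answer: 42

Trace:
step 0: (6 * ((let x = (if true then 4 else 7) in (\y.7)) ((1 + 7) == (9 - 5))))
step 1: [let@1.0] (6 * ((\y.7) ((1 + 7) == (9 - 5))))
step 2: [beta@1] (6 * 7)
step 3: [delta@root] 42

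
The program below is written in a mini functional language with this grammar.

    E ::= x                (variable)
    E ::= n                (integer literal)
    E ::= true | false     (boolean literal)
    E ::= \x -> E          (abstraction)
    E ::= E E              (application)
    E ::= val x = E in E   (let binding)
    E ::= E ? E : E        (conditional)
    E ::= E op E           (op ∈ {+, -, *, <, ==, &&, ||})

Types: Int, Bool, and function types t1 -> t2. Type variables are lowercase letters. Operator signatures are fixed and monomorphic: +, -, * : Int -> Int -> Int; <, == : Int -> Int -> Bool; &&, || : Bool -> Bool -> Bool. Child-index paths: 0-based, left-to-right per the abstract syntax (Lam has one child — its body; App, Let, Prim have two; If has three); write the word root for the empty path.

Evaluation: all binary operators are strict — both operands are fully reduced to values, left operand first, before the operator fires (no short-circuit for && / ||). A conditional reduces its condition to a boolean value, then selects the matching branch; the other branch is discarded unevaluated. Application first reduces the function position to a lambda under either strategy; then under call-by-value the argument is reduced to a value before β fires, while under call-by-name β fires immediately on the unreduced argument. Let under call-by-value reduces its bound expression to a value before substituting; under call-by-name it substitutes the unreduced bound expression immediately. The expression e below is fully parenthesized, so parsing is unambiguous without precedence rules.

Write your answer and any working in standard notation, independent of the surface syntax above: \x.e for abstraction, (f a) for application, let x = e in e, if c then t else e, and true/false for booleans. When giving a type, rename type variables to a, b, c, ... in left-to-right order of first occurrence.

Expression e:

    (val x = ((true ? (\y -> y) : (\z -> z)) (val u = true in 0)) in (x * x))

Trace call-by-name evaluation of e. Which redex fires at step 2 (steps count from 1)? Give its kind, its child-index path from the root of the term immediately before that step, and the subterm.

Derivation:
step 0: (let x = ((if true then (\y.y) else (\z.z)) (let u = true in 0)) in (x * x))
step 1: [let@root] (((if true then (\y.y) else (\z.z)) (let u = true in 0)) * ((if true then (\y.y) else (\z.z)) (let u = true in 0)))
step 2: [if@0.0] (((\y.y) (let u = true in 0)) * ((if true then (\y.y) else (\z.z)) (let u = true in 0)))

Answer: if at 0.0 : (if true then (\y.y) else (\z.z))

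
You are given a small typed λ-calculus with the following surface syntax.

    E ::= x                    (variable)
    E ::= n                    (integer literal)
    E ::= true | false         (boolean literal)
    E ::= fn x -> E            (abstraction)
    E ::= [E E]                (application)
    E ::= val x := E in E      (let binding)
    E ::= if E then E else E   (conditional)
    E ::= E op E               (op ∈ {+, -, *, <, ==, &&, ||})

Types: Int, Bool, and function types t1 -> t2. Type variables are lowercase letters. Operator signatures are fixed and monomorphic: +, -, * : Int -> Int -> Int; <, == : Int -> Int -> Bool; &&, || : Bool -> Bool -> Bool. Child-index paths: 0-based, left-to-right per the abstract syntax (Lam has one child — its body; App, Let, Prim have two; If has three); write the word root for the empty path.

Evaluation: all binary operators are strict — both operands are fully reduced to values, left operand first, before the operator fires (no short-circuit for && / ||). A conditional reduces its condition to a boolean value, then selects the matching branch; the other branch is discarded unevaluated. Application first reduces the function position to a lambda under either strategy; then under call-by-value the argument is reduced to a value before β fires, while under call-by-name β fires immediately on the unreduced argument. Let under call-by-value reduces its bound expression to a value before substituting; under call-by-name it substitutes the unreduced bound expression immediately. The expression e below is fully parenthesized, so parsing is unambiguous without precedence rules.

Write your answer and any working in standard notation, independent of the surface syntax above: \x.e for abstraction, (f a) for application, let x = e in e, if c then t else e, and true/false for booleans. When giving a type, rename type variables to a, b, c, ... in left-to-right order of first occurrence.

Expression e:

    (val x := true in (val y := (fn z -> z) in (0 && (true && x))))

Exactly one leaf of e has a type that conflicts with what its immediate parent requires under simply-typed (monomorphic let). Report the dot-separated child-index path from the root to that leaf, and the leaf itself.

Derivation:
let x : Bool
z : a
\z._ : a -> a
let y : a -> a
  unify Int ~ Bool
  FAIL: mismatch Int ~ Bool

Answer: 1.1.0 : 0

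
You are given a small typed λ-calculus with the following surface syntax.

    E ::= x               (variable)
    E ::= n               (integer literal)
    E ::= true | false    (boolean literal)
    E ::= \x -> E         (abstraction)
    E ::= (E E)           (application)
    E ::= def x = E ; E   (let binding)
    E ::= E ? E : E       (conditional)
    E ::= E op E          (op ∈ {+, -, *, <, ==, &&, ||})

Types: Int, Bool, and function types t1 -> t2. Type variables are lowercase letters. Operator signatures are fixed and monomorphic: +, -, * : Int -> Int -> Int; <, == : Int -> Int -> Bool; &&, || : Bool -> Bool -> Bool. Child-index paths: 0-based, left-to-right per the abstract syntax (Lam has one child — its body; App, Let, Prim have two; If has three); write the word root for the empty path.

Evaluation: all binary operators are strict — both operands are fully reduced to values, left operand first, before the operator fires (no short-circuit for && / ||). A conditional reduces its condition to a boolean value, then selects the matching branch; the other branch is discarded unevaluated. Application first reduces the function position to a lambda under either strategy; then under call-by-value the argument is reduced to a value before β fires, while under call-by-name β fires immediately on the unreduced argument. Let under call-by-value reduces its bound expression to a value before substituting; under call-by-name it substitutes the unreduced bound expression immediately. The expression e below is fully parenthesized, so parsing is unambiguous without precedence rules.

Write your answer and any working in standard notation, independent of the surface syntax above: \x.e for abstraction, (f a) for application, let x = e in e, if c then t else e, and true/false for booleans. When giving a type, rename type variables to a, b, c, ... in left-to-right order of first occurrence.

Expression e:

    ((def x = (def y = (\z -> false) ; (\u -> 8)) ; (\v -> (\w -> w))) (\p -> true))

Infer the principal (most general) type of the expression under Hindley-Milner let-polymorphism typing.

Answer: a -> a

Working:
\z._ : a -> Bool
let y : forall. a -> Bool
\u._ : b -> Int
let x : forall. b -> Int
w : d
\w._ : d -> d
\v._ : c -> d -> d
\p._ : e -> Bool
  unify c -> d -> d ~ (e -> Bool) -> f
  unify c ~ e -> Bool
  unify d -> d ~ f
_ _ : d -> d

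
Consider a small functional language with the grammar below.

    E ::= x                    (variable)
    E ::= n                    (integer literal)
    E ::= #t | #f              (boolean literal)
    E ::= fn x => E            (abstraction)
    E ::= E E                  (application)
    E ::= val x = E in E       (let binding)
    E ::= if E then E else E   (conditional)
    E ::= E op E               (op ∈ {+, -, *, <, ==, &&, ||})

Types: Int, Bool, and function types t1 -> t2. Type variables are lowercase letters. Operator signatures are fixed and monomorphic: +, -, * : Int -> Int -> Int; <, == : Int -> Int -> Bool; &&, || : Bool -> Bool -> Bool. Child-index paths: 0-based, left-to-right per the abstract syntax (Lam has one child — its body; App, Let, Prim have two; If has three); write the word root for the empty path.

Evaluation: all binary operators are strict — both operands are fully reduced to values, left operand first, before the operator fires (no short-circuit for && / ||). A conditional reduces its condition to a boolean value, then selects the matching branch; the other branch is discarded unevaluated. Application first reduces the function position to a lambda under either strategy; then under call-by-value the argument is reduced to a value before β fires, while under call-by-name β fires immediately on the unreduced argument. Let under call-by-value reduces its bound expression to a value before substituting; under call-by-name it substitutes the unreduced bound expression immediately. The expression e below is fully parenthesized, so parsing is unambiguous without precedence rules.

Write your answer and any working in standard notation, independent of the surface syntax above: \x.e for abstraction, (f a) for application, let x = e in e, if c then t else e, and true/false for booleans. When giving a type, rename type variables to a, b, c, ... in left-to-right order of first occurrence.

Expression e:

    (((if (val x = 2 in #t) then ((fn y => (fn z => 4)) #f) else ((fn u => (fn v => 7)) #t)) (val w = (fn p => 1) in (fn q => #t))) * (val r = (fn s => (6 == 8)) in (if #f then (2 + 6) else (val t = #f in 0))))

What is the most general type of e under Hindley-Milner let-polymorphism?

Answer: Int

Trace:
let x : Int
  unify Bool ~ Bool
\z._ : b -> Int
\y._ : a -> b -> Int
  unify a -> b -> Int ~ Bool -> c
  unify a ~ Bool
  unify b -> Int ~ c
_ _ : b -> Int
\v._ : e -> Int
\u._ : d -> e -> Int
  unify d -> e -> Int ~ Bool -> f
  unify d ~ Bool
  unify e -> Int ~ f
_ _ : e -> Int
  unify b -> Int ~ e -> Int
  unify b ~ e
  unify Int ~ Int
\p._ : g -> Int
let w : forall. g -> Int
\q._ : h -> Bool
  unify e -> Int ~ (h -> Bool) -> i
  unify e ~ h -> Bool
  unify Int ~ i
_ _ : Int
  unify Int ~ Int
  unify Int ~ Int
  unify Int ~ Int
\s._ : j -> Bool
let r : forall. j -> Bool
  unify Bool ~ Bool
  unify Int ~ Int
  unify Int ~ Int
let t : Bool
  unify Int ~ Int
  unify Int ~ Int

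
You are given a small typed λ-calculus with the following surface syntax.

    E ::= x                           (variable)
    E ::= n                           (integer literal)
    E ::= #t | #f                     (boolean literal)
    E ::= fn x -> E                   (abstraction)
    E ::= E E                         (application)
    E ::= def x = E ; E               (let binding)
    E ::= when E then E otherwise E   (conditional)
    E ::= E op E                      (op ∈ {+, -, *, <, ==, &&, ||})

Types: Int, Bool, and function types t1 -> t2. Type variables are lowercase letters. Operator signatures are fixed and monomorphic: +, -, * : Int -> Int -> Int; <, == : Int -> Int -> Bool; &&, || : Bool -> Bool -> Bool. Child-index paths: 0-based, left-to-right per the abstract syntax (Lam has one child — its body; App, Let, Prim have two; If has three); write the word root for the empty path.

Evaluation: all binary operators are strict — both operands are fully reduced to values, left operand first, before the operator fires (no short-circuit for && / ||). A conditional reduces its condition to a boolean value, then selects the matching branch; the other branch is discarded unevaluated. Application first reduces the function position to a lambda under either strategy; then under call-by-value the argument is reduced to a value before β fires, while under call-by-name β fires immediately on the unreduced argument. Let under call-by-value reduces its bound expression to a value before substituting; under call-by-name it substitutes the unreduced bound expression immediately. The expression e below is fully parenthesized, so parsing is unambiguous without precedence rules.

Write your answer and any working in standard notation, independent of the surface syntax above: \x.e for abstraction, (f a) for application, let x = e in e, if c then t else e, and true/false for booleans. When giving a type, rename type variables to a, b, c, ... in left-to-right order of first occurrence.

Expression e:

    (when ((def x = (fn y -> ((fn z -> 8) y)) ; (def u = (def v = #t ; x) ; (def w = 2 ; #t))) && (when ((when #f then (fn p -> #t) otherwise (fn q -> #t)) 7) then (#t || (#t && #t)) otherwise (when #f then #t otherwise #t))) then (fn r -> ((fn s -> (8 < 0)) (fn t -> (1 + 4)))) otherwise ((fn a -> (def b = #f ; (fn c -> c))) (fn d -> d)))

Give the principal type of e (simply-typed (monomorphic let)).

Answer: Bool -> Bool

Working:
\z._ : b -> Int
y : a
  unify b -> Int ~ a -> c
  unify b ~ a
  unify Int ~ c
_ _ : Int
\y._ : a -> Int
let x : a -> Int
let v : Bool
x : a -> Int
let u : a -> Int
let w : Int
  unify Bool ~ Bool
  unify Bool ~ Bool
\p._ : d -> Bool
\q._ : e -> Bool
  unify d -> Bool ~ e -> Bool
  unify d ~ e
  unify Bool ~ Bool
  unify e -> Bool ~ Int -> f
  unify e ~ Int
  unify Bool ~ f
_ _ : Bool
  unify Bool ~ Bool
  unify Bool ~ Bool
  unify Bool ~ Bool
  unify Bool ~ Bool
  unify Bool ~ Bool
  unify Bool ~ Bool
  unify Bool ~ Bool
  unify Bool ~ Bool
  unify Bool ~ Bool
  unify Bool ~ Bool
  unify Int ~ Int
  unify Int ~ Int
\s._ : h -> Bool
  unify Int ~ Int
  unify Int ~ Int
\t._ : i -> Int
  unify h -> Bool ~ (i -> Int) -> j
  unify h ~ i -> Int
  unify Bool ~ j
_ _ : Bool
\r._ : g -> Bool
let b : Bool
c : l
\c._ : l -> l
\a._ : k -> l -> l
d : m
\d._ : m -> m
  unify k -> l -> l ~ (m -> m) -> n
  unify k ~ m -> m
  unify l -> l ~ n
_ _ : l -> l
  unify g -> Bool ~ l -> l
  unify g ~ l
  unify Bool ~ l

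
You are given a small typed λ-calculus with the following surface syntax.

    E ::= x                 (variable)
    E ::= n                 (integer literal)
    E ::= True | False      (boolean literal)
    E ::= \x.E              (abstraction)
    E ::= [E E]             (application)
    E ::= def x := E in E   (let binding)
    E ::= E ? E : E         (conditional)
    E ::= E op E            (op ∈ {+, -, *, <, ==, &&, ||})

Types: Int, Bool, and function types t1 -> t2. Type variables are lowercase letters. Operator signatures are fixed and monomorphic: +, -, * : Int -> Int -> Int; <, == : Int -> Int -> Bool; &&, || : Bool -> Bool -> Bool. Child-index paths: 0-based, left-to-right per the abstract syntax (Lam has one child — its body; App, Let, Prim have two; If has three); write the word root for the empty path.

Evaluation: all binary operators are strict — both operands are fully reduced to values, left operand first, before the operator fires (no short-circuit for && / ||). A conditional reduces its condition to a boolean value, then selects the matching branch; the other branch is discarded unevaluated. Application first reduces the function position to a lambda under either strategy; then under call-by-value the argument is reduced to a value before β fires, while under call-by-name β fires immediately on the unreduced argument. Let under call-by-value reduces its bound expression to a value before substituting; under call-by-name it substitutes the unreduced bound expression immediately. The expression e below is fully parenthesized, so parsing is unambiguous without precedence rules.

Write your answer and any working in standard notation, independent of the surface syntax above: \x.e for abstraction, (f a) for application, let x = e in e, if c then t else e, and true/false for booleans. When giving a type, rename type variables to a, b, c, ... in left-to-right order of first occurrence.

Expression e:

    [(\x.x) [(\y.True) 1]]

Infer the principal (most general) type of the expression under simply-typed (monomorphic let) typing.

Trace:
x : a
\x._ : a -> a
\y._ : b -> Bool
  unify b -> Bool ~ Int -> c
  unify b ~ Int
  unify Bool ~ c
_ _ : Bool
  unify a -> a ~ Bool -> d
  unify a ~ Bool
  unify Bool ~ d
_ _ : Bool

Answer: Bool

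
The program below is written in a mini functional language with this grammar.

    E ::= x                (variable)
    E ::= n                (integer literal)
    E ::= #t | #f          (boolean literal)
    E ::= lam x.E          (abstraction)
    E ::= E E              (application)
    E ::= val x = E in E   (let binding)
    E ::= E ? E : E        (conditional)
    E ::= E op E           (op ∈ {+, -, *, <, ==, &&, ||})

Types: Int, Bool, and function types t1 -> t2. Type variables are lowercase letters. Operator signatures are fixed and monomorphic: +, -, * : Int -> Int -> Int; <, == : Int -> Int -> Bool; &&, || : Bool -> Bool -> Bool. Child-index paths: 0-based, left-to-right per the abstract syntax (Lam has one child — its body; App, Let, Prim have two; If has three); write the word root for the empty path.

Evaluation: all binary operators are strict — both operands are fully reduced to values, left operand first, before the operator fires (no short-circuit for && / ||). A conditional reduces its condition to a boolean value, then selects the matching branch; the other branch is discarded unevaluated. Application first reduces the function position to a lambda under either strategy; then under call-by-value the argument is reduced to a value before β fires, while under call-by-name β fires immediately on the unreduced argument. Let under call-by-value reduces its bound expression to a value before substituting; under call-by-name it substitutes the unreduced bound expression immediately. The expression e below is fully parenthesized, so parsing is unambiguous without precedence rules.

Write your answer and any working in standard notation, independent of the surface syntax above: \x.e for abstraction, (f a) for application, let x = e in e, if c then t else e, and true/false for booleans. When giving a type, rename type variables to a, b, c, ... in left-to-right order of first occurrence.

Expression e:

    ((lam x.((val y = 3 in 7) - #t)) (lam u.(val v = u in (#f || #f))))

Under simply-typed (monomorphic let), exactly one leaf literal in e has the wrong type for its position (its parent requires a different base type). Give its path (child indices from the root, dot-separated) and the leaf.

Trace:
let y : Int
  unify Int ~ Int
  unify Bool ~ Int
  FAIL: mismatch Bool ~ Int

Answer: 0.0.1 : true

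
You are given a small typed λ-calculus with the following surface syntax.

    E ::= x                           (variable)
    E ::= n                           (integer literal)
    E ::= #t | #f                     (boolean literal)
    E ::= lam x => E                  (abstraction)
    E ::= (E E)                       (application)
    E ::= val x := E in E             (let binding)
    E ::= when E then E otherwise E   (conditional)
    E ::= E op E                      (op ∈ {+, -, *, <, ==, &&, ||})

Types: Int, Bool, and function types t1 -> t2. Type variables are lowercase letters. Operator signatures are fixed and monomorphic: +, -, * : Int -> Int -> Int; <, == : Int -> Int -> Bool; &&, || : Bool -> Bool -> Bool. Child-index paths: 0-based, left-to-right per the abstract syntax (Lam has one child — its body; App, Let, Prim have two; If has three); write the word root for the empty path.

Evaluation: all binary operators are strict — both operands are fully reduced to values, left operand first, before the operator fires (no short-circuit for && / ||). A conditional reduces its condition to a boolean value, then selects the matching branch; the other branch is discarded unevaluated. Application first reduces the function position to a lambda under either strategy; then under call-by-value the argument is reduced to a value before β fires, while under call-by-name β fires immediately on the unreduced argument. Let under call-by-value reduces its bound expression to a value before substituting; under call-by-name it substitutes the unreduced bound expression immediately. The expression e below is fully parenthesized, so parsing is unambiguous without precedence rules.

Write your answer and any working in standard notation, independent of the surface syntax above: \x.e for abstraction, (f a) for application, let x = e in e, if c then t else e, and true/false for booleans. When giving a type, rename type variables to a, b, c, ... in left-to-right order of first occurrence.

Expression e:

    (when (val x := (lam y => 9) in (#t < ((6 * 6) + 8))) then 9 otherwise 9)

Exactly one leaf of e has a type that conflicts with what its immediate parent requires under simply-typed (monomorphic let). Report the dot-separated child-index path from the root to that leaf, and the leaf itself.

Working:
\y._ : a -> Int
let x : a -> Int
  unify Bool ~ Int
  FAIL: mismatch Bool ~ Int

Answer: 0.1.0 : true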